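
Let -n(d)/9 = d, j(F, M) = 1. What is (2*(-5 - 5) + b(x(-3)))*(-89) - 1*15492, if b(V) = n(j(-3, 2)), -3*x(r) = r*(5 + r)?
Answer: -12911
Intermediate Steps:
x(r) = -r*(5 + r)/3
n(d) = -9*d
b(V) = -9 (b(V) = -9*1 = -9)
(2*(-5 - 5) + b(x(-3)))*(-89) - 1*15492 = (2*(-5 - 5) - 9)*(-89) - 1*15492 = (2*(-10) - 9)*(-89) - 15492 = (-20 - 9)*(-89) - 15492 = -29*(-89) - 15492 = 2581 - 15492 = -12911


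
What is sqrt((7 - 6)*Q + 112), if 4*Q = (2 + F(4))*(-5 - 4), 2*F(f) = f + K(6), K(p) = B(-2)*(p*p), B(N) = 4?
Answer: I*sqrt(59) ≈ 7.6811*I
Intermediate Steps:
K(p) = 4*p**2 (K(p) = 4*(p*p) = 4*p**2)
F(f) = 72 + f/2 (F(f) = (f + 4*6**2)/2 = (f + 4*36)/2 = (f + 144)/2 = (144 + f)/2 = 72 + f/2)
Q = -171 (Q = ((2 + (72 + (1/2)*4))*(-5 - 4))/4 = ((2 + (72 + 2))*(-9))/4 = ((2 + 74)*(-9))/4 = (76*(-9))/4 = (1/4)*(-684) = -171)
sqrt((7 - 6)*Q + 112) = sqrt((7 - 6)*(-171) + 112) = sqrt(1*(-171) + 112) = sqrt(-171 + 112) = sqrt(-59) = I*sqrt(59)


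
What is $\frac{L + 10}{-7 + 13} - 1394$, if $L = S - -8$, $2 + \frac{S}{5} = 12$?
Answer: $- \frac{4148}{3} \approx -1382.7$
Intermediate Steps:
$S = 50$ ($S = -10 + 5 \cdot 12 = -10 + 60 = 50$)
$L = 58$ ($L = 50 - -8 = 50 + 8 = 58$)
$\frac{L + 10}{-7 + 13} - 1394 = \frac{58 + 10}{-7 + 13} - 1394 = \frac{68}{6} - 1394 = 68 \cdot \frac{1}{6} - 1394 = \frac{34}{3} - 1394 = - \frac{4148}{3}$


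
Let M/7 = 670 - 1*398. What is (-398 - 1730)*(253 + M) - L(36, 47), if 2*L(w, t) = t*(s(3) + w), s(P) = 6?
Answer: -4591083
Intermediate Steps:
M = 1904 (M = 7*(670 - 1*398) = 7*(670 - 398) = 7*272 = 1904)
L(w, t) = t*(6 + w)/2 (L(w, t) = (t*(6 + w))/2 = t*(6 + w)/2)
(-398 - 1730)*(253 + M) - L(36, 47) = (-398 - 1730)*(253 + 1904) - 47*(6 + 36)/2 = -2128*2157 - 47*42/2 = -4590096 - 1*987 = -4590096 - 987 = -4591083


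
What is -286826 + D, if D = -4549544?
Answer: -4836370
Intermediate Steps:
-286826 + D = -286826 - 4549544 = -4836370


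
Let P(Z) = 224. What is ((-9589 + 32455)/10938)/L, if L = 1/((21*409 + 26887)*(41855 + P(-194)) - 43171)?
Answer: 5688875711163/1823 ≈ 3.1206e+9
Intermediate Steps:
L = 1/1492751433 (L = 1/((21*409 + 26887)*(41855 + 224) - 43171) = 1/((8589 + 26887)*42079 - 43171) = 1/(35476*42079 - 43171) = 1/(1492794604 - 43171) = 1/1492751433 ≈ 6.6990e-10)
((-9589 + 32455)/10938)/L = ((-9589 + 32455)/10938)/(1/1492751433) = (22866*(1/10938))*1492751433 = (3811/1823)*1492751433 = 5688875711163/1823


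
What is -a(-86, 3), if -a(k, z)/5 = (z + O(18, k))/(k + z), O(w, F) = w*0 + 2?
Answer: -25/83 ≈ -0.30120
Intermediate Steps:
O(w, F) = 2 (O(w, F) = 0 + 2 = 2)
a(k, z) = -5*(2 + z)/(k + z) (a(k, z) = -5*(z + 2)/(k + z) = -5*(2 + z)/(k + z))
-a(-86, 3) = -5*(-2 - 1*3)/(-86 + 3) = -5*(-2 - 3)/(-83) = -5*(-1)*(-5)/83 = -1*25/83 = -25/83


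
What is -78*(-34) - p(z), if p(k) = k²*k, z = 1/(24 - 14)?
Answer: 2651999/1000 ≈ 2652.0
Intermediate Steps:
z = ⅒ (z = 1/10 = ⅒ ≈ 0.10000)
p(k) = k³
-78*(-34) - p(z) = -78*(-34) - (⅒)³ = 2652 - 1*1/1000 = 2652 - 1/1000 = 2651999/1000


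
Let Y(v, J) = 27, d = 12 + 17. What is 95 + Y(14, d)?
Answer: 122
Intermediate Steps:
d = 29
95 + Y(14, d) = 95 + 27 = 122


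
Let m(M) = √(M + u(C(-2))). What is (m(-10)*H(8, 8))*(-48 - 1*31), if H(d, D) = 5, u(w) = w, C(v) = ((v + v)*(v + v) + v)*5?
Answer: -790*√15 ≈ -3059.7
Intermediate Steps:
C(v) = 5*v + 20*v² (C(v) = ((2*v)*(2*v) + v)*5 = (4*v² + v)*5 = (v + 4*v²)*5 = 5*v + 20*v²)
m(M) = √(70 + M) (m(M) = √(M + 5*(-2)*(1 + 4*(-2))) = √(M + 5*(-2)*(1 - 8)) = √(M + 5*(-2)*(-7)) = √(M + 70) = √(70 + M))
(m(-10)*H(8, 8))*(-48 - 1*31) = (√(70 - 10)*5)*(-48 - 1*31) = (√60*5)*(-48 - 31) = ((2*√15)*5)*(-79) = (10*√15)*(-79) = -790*√15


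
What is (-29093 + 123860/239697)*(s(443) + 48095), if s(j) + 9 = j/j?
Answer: -37258774474623/26633 ≈ -1.3990e+9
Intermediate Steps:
s(j) = -8 (s(j) = -9 + j/j = -9 + 1 = -8)
(-29093 + 123860/239697)*(s(443) + 48095) = (-29093 + 123860/239697)*(-8 + 48095) = (-29093 + 123860*(1/239697))*48087 = (-29093 + 123860/239697)*48087 = -6973380961/239697*48087 = -37258774474623/26633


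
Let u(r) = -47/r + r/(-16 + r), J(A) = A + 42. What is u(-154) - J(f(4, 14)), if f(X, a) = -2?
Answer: -507747/13090 ≈ -38.789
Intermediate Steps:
J(A) = 42 + A
u(-154) - J(f(4, 14)) = (752 + (-154)² - 47*(-154))/((-154)*(-16 - 154)) - (42 - 2) = -1/154*(752 + 23716 + 7238)/(-170) - 1*40 = -1/154*(-1/170)*31706 - 40 = 15853/13090 - 40 = -507747/13090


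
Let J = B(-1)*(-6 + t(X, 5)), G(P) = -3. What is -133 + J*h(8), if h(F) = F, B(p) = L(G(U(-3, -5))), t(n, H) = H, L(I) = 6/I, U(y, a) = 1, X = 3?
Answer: -117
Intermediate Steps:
B(p) = -2 (B(p) = 6/(-3) = 6*(-⅓) = -2)
J = 2 (J = -2*(-6 + 5) = -2*(-1) = 2)
-133 + J*h(8) = -133 + 2*8 = -133 + 16 = -117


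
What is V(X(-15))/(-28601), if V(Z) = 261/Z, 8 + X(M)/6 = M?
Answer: 87/1315646 ≈ 6.6127e-5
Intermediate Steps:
X(M) = -48 + 6*M
V(X(-15))/(-28601) = (261/(-48 + 6*(-15)))/(-28601) = (261/(-48 - 90))*(-1/28601) = (261/(-138))*(-1/28601) = (261*(-1/138))*(-1/28601) = -87/46*(-1/28601) = 87/1315646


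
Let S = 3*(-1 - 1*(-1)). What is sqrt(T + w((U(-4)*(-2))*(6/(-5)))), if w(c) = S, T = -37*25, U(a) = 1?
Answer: 5*I*sqrt(37) ≈ 30.414*I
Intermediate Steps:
T = -925
S = 0 (S = 3*(-1 + 1) = 3*0 = 0)
w(c) = 0
sqrt(T + w((U(-4)*(-2))*(6/(-5)))) = sqrt(-925 + 0) = sqrt(-925) = 5*I*sqrt(37)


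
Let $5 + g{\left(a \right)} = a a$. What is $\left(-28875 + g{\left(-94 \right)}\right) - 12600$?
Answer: $-32644$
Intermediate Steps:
$g{\left(a \right)} = -5 + a^{2}$ ($g{\left(a \right)} = -5 + a a = -5 + a^{2}$)
$\left(-28875 + g{\left(-94 \right)}\right) - 12600 = \left(-28875 - \left(5 - \left(-94\right)^{2}\right)\right) - 12600 = \left(-28875 + \left(-5 + 8836\right)\right) - 12600 = \left(-28875 + 8831\right) - 12600 = -20044 - 12600 = -32644$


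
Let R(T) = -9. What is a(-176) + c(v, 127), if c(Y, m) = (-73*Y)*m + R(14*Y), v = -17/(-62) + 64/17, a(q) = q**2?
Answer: -6827429/1054 ≈ -6477.6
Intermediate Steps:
v = 4257/1054 (v = -17*(-1/62) + 64*(1/17) = 17/62 + 64/17 = 4257/1054 ≈ 4.0389)
c(Y, m) = -9 - 73*Y*m (c(Y, m) = (-73*Y)*m - 9 = -73*Y*m - 9 = -9 - 73*Y*m)
a(-176) + c(v, 127) = (-176)**2 + (-9 - 73*4257/1054*127) = 30976 + (-9 - 39466647/1054) = 30976 - 39476133/1054 = -6827429/1054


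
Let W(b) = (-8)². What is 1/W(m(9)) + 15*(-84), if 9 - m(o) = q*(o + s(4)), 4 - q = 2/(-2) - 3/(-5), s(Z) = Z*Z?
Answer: -80639/64 ≈ -1260.0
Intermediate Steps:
s(Z) = Z²
q = 22/5 (q = 4 - (2/(-2) - 3/(-5)) = 4 - (2*(-½) - 3*(-⅕)) = 4 - (-1 + ⅗) = 4 - 1*(-⅖) = 4 + ⅖ = 22/5 ≈ 4.4000)
m(o) = -307/5 - 22*o/5 (m(o) = 9 - 22*(o + 4²)/5 = 9 - 22*(o + 16)/5 = 9 - 22*(16 + o)/5 = 9 - (352/5 + 22*o/5) = 9 + (-352/5 - 22*o/5) = -307/5 - 22*o/5)
W(b) = 64
1/W(m(9)) + 15*(-84) = 1/64 + 15*(-84) = 1/64 - 1260 = -80639/64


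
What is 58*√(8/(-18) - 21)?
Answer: 58*I*√193/3 ≈ 268.59*I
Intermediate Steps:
58*√(8/(-18) - 21) = 58*√(8*(-1/18) - 21) = 58*√(-4/9 - 21) = 58*√(-193/9) = 58*(I*√193/3) = 58*I*√193/3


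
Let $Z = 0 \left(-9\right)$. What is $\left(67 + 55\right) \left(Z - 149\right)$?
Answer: $-18178$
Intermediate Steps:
$Z = 0$
$\left(67 + 55\right) \left(Z - 149\right) = \left(67 + 55\right) \left(0 - 149\right) = 122 \left(-149\right) = -18178$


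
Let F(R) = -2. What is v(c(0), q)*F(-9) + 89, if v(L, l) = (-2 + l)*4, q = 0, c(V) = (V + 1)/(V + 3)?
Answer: 105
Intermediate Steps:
c(V) = (1 + V)/(3 + V)
v(L, l) = -8 + 4*l
v(c(0), q)*F(-9) + 89 = (-8 + 4*0)*(-2) + 89 = (-8 + 0)*(-2) + 89 = -8*(-2) + 89 = 16 + 89 = 105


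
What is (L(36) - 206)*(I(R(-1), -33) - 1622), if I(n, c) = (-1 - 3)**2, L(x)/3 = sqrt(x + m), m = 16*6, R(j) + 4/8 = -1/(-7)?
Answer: 330836 - 9636*sqrt(33) ≈ 2.7548e+5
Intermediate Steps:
R(j) = -5/14 (R(j) = -1/2 - 1/(-7) = -1/2 - 1*(-1/7) = -1/2 + 1/7 = -5/14)
m = 96
L(x) = 3*sqrt(96 + x) (L(x) = 3*sqrt(x + 96) = 3*sqrt(96 + x))
I(n, c) = 16 (I(n, c) = (-4)**2 = 16)
(L(36) - 206)*(I(R(-1), -33) - 1622) = (3*sqrt(96 + 36) - 206)*(16 - 1622) = (3*sqrt(132) - 206)*(-1606) = (3*(2*sqrt(33)) - 206)*(-1606) = (6*sqrt(33) - 206)*(-1606) = (-206 + 6*sqrt(33))*(-1606) = 330836 - 9636*sqrt(33)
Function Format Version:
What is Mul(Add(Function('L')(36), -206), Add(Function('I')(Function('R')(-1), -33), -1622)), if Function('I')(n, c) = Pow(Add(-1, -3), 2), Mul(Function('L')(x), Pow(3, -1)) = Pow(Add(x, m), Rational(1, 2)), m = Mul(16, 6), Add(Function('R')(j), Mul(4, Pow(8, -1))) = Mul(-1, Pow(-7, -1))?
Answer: Add(330836, Mul(-9636, Pow(33, Rational(1, 2)))) ≈ 2.7548e+5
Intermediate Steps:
Function('R')(j) = Rational(-5, 14) (Function('R')(j) = Add(Rational(-1, 2), Mul(-1, Pow(-7, -1))) = Add(Rational(-1, 2), Mul(-1, Rational(-1, 7))) = Add(Rational(-1, 2), Rational(1, 7)) = Rational(-5, 14))
m = 96
Function('L')(x) = Mul(3, Pow(Add(96, x), Rational(1, 2))) (Function('L')(x) = Mul(3, Pow(Add(x, 96), Rational(1, 2))) = Mul(3, Pow(Add(96, x), Rational(1, 2))))
Function('I')(n, c) = 16 (Function('I')(n, c) = Pow(-4, 2) = 16)
Mul(Add(Function('L')(36), -206), Add(Function('I')(Function('R')(-1), -33), -1622)) = Mul(Add(Mul(3, Pow(Add(96, 36), Rational(1, 2))), -206), Add(16, -1622)) = Mul(Add(Mul(3, Pow(132, Rational(1, 2))), -206), -1606) = Mul(Add(Mul(3, Mul(2, Pow(33, Rational(1, 2)))), -206), -1606) = Mul(Add(Mul(6, Pow(33, Rational(1, 2))), -206), -1606) = Mul(Add(-206, Mul(6, Pow(33, Rational(1, 2)))), -1606) = Add(330836, Mul(-9636, Pow(33, Rational(1, 2))))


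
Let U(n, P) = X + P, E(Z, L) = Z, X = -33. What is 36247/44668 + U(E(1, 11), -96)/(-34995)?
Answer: 424741979/521052220 ≈ 0.81516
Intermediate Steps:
U(n, P) = -33 + P
36247/44668 + U(E(1, 11), -96)/(-34995) = 36247/44668 + (-33 - 96)/(-34995) = 36247*(1/44668) - 129*(-1/34995) = 36247/44668 + 43/11665 = 424741979/521052220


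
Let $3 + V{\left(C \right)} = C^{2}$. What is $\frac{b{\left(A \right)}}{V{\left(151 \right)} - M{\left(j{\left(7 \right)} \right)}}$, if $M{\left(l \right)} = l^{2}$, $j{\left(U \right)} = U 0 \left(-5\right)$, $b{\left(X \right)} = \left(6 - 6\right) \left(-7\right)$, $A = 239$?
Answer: $0$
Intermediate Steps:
$b{\left(X \right)} = 0$ ($b{\left(X \right)} = 0 \left(-7\right) = 0$)
$j{\left(U \right)} = 0$ ($j{\left(U \right)} = 0 \left(-5\right) = 0$)
$V{\left(C \right)} = -3 + C^{2}$
$\frac{b{\left(A \right)}}{V{\left(151 \right)} - M{\left(j{\left(7 \right)} \right)}} = \frac{0}{\left(-3 + 151^{2}\right) - 0^{2}} = \frac{0}{\left(-3 + 22801\right) - 0} = \frac{0}{22798 + 0} = \frac{0}{22798} = 0 \cdot \frac{1}{22798} = 0$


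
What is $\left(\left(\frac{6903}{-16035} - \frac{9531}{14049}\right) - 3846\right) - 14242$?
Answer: $- \frac{150927294176}{8343545} \approx -18089.0$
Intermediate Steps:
$\left(\left(\frac{6903}{-16035} - \frac{9531}{14049}\right) - 3846\right) - 14242 = \left(\left(6903 \left(- \frac{1}{16035}\right) - \frac{1059}{1561}\right) - 3846\right) - 14242 = \left(\left(- \frac{2301}{5345} - \frac{1059}{1561}\right) - 3846\right) - 14242 = \left(- \frac{9252216}{8343545} - 3846\right) - 14242 = - \frac{32098526286}{8343545} - 14242 = - \frac{150927294176}{8343545}$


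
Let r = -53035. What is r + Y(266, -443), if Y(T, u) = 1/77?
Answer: -4083694/77 ≈ -53035.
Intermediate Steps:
Y(T, u) = 1/77
r + Y(266, -443) = -53035 + 1/77 = -4083694/77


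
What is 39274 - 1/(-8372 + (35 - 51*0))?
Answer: 327427339/8337 ≈ 39274.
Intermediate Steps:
39274 - 1/(-8372 + (35 - 51*0)) = 39274 - 1/(-8372 + (35 + 0)) = 39274 - 1/(-8372 + 35) = 39274 - 1/(-8337) = 39274 - 1*(-1/8337) = 39274 + 1/8337 = 327427339/8337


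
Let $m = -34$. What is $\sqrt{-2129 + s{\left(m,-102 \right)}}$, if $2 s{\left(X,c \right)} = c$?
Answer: $2 i \sqrt{545} \approx 46.69 i$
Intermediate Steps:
$s{\left(X,c \right)} = \frac{c}{2}$
$\sqrt{-2129 + s{\left(m,-102 \right)}} = \sqrt{-2129 + \frac{1}{2} \left(-102\right)} = \sqrt{-2129 - 51} = \sqrt{-2180} = 2 i \sqrt{545}$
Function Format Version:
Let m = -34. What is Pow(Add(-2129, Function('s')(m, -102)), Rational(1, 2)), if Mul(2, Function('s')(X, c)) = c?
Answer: Mul(2, I, Pow(545, Rational(1, 2))) ≈ Mul(46.690, I)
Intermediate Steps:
Function('s')(X, c) = Mul(Rational(1, 2), c)
Pow(Add(-2129, Function('s')(m, -102)), Rational(1, 2)) = Pow(Add(-2129, Mul(Rational(1, 2), -102)), Rational(1, 2)) = Pow(Add(-2129, -51), Rational(1, 2)) = Pow(-2180, Rational(1, 2)) = Mul(2, I, Pow(545, Rational(1, 2)))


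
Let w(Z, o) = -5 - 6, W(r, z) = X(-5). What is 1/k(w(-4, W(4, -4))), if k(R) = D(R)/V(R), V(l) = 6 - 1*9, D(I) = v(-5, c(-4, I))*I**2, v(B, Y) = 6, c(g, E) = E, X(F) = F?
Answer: -1/242 ≈ -0.0041322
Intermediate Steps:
W(r, z) = -5
D(I) = 6*I**2
w(Z, o) = -11
V(l) = -3 (V(l) = 6 - 9 = -3)
k(R) = -2*R**2 (k(R) = (6*R**2)/(-3) = (6*R**2)*(-1/3) = -2*R**2)
1/k(w(-4, W(4, -4))) = 1/(-2*(-11)**2) = 1/(-2*121) = 1/(-242) = -1/242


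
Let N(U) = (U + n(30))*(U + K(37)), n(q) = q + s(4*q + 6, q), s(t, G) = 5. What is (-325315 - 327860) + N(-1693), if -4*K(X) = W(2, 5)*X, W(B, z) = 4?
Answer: 2215165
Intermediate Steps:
K(X) = -X
n(q) = 5 + q (n(q) = q + 5 = 5 + q)
N(U) = (-37 + U)*(35 + U) (N(U) = (U + (5 + 30))*(U - 1*37) = (U + 35)*(U - 37) = (35 + U)*(-37 + U) = (-37 + U)*(35 + U))
(-325315 - 327860) + N(-1693) = (-325315 - 327860) + (-1295 + (-1693)² - 2*(-1693)) = -653175 + (-1295 + 2866249 + 3386) = -653175 + 2868340 = 2215165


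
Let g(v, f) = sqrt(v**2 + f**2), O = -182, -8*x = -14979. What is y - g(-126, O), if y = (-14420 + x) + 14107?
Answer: 12475/8 - 70*sqrt(10) ≈ 1338.0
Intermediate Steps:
x = 14979/8 (x = -1/8*(-14979) = 14979/8 ≈ 1872.4)
g(v, f) = sqrt(f**2 + v**2)
y = 12475/8 (y = (-14420 + 14979/8) + 14107 = -100381/8 + 14107 = 12475/8 ≈ 1559.4)
y - g(-126, O) = 12475/8 - sqrt((-182)**2 + (-126)**2) = 12475/8 - sqrt(33124 + 15876) = 12475/8 - sqrt(49000) = 12475/8 - 70*sqrt(10)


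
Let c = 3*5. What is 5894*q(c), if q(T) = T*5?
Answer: 442050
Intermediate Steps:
c = 15
q(T) = 5*T
5894*q(c) = 5894*(5*15) = 5894*75 = 442050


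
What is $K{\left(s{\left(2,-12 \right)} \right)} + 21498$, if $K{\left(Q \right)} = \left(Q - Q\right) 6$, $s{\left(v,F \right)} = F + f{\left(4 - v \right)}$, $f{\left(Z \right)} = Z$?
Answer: $21498$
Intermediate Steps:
$s{\left(v,F \right)} = 4 + F - v$ ($s{\left(v,F \right)} = F - \left(-4 + v\right) = 4 + F - v$)
$K{\left(Q \right)} = 0$ ($K{\left(Q \right)} = 0 \cdot 6 = 0$)
$K{\left(s{\left(2,-12 \right)} \right)} + 21498 = 0 + 21498 = 21498$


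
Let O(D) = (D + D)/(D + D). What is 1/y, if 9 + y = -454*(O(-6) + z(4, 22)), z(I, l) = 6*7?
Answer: -1/19531 ≈ -5.1201e-5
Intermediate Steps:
O(D) = 1 (O(D) = (2*D)/((2*D)) = (2*D)*(1/(2*D)) = 1)
z(I, l) = 42
y = -19531 (y = -9 - 454*(1 + 42) = -9 - 454*43 = -9 - 19522 = -19531)
1/y = 1/(-19531) = -1/19531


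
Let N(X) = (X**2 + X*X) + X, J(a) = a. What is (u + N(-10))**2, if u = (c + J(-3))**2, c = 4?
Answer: 36481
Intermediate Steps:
u = 1 (u = (4 - 3)**2 = 1**2 = 1)
N(X) = X + 2*X**2 (N(X) = (X**2 + X**2) + X = 2*X**2 + X = X + 2*X**2)
(u + N(-10))**2 = (1 - 10*(1 + 2*(-10)))**2 = (1 - 10*(1 - 20))**2 = (1 - 10*(-19))**2 = (1 + 190)**2 = 191**2 = 36481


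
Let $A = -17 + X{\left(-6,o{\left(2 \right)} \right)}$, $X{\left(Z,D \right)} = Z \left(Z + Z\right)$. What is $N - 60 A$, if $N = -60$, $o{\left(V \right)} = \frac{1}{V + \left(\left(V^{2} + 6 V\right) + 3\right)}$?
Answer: $-3360$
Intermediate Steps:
$o{\left(V \right)} = \frac{1}{3 + V^{2} + 7 V}$ ($o{\left(V \right)} = \frac{1}{V + \left(3 + V^{2} + 6 V\right)} = \frac{1}{3 + V^{2} + 7 V}$)
$X{\left(Z,D \right)} = 2 Z^{2}$ ($X{\left(Z,D \right)} = Z 2 Z = 2 Z^{2}$)
$A = 55$ ($A = -17 + 2 \left(-6\right)^{2} = -17 + 2 \cdot 36 = -17 + 72 = 55$)
$N - 60 A = -60 - 3300 = -3360$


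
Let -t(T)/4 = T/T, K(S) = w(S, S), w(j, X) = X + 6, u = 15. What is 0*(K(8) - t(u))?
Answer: 0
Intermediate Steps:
w(j, X) = 6 + X
K(S) = 6 + S
t(T) = -4 (t(T) = -4*T/T = -4*1 = -4)
0*(K(8) - t(u)) = 0*((6 + 8) - 1*(-4)) = 0*(14 + 4) = 0*18 = 0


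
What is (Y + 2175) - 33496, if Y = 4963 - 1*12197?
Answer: -38555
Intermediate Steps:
Y = -7234 (Y = 4963 - 12197 = -7234)
(Y + 2175) - 33496 = (-7234 + 2175) - 33496 = -5059 - 33496 = -38555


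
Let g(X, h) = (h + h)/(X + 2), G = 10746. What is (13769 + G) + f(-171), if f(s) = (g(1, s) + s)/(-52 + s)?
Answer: 5467130/223 ≈ 24516.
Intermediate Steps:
g(X, h) = 2*h/(2 + X) (g(X, h) = (2*h)/(2 + X) = 2*h/(2 + X))
f(s) = 5*s/(3*(-52 + s)) (f(s) = (2*s/(2 + 1) + s)/(-52 + s) = (2*s/3 + s)/(-52 + s) = (5*s/3)/(-52 + s) = 5*s/(3*(-52 + s)))
(13769 + G) + f(-171) = (13769 + 10746) + (5/3)*(-171)/(-52 - 171) = 24515 + (5/3)*(-171)/(-223) = 24515 + (5/3)*(-171)*(-1/223) = 24515 + 285/223 = 5467130/223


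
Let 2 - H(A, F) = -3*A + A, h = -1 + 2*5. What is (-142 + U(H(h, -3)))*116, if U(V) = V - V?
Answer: -16472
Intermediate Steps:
h = 9 (h = -1 + 10 = 9)
H(A, F) = 2 + 2*A (H(A, F) = 2 - (-3*A + A) = 2 - (-2)*A = 2 + 2*A)
U(V) = 0
(-142 + U(H(h, -3)))*116 = (-142 + 0)*116 = -142*116 = -16472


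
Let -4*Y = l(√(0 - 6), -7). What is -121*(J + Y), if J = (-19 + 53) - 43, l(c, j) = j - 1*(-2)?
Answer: 3751/4 ≈ 937.75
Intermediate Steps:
l(c, j) = 2 + j (l(c, j) = j + 2 = 2 + j)
Y = 5/4 (Y = -(2 - 7)/4 = -¼*(-5) = 5/4 ≈ 1.2500)
J = -9 (J = 34 - 43 = -9)
-121*(J + Y) = -121*(-9 + 5/4) = -121*(-31/4) = 3751/4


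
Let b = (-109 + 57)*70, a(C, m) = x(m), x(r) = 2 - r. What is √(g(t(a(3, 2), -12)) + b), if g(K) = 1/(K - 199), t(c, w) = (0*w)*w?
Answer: I*√144147839/199 ≈ 60.332*I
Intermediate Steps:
a(C, m) = 2 - m
t(c, w) = 0 (t(c, w) = 0*w = 0)
b = -3640 (b = -52*70 = -3640)
g(K) = 1/(-199 + K)
√(g(t(a(3, 2), -12)) + b) = √(1/(-199 + 0) - 3640) = √(1/(-199) - 3640) = √(-1/199 - 3640) = √(-724361/199) = I*√144147839/199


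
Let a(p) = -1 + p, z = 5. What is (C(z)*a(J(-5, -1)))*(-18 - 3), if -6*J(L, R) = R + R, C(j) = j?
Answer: 70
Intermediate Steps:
J(L, R) = -R/3 (J(L, R) = -(R + R)/6 = -R/3)
(C(z)*a(J(-5, -1)))*(-18 - 3) = (5*(-1 - ⅓*(-1)))*(-18 - 3) = (5*(-1 + ⅓))*(-21) = (5*(-⅔))*(-21) = -10/3*(-21) = 70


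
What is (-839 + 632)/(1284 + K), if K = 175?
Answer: -207/1459 ≈ -0.14188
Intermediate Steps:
(-839 + 632)/(1284 + K) = (-839 + 632)/(1284 + 175) = -207/1459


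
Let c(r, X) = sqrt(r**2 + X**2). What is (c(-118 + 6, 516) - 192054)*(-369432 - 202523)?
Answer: 109846245570 - 11439100*sqrt(697) ≈ 1.0954e+11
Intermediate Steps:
c(r, X) = sqrt(X**2 + r**2)
(c(-118 + 6, 516) - 192054)*(-369432 - 202523) = (sqrt(516**2 + (-118 + 6)**2) - 192054)*(-369432 - 202523) = (sqrt(266256 + (-112)**2) - 192054)*(-571955) = (sqrt(266256 + 12544) - 192054)*(-571955) = (sqrt(278800) - 192054)*(-571955) = (20*sqrt(697) - 192054)*(-571955) = (-192054 + 20*sqrt(697))*(-571955) = 109846245570 - 11439100*sqrt(697)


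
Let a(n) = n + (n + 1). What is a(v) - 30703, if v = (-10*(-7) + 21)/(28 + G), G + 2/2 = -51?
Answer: -368515/12 ≈ -30710.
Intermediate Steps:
G = -52 (G = -1 - 51 = -52)
v = -91/24 (v = (-10*(-7) + 21)/(28 - 52) = (70 + 21)/(-24) = 91*(-1/24) = -91/24 ≈ -3.7917)
a(n) = 1 + 2*n (a(n) = n + (1 + n) = 1 + 2*n)
a(v) - 30703 = (1 + 2*(-91/24)) - 30703 = (1 - 91/12) - 30703 = -79/12 - 30703 = -368515/12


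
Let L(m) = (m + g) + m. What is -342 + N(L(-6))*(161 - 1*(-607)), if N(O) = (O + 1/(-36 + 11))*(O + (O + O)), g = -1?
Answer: 9755802/25 ≈ 3.9023e+5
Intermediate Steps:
L(m) = -1 + 2*m (L(m) = (m - 1) + m = (-1 + m) + m = -1 + 2*m)
N(O) = 3*O*(-1/25 + O) (N(O) = (O + 1/(-25))*(O + 2*O) = (O - 1/25)*(3*O) = (-1/25 + O)*(3*O) = 3*O*(-1/25 + O))
-342 + N(L(-6))*(161 - 1*(-607)) = -342 + (3*(-1 + 2*(-6))*(-1 + 25*(-1 + 2*(-6)))/25)*(161 - 1*(-607)) = -342 + (3*(-1 - 12)*(-1 + 25*(-1 - 12))/25)*(161 + 607) = -342 + ((3/25)*(-13)*(-1 + 25*(-13)))*768 = -342 + ((3/25)*(-13)*(-1 - 325))*768 = -342 + ((3/25)*(-13)*(-326))*768 = -342 + (12714/25)*768 = -342 + 9764352/25 = 9755802/25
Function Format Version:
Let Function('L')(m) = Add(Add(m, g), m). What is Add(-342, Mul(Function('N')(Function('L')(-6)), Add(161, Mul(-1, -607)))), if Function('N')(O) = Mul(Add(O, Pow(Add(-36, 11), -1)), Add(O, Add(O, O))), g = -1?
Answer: Rational(9755802, 25) ≈ 3.9023e+5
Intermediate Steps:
Function('L')(m) = Add(-1, Mul(2, m)) (Function('L')(m) = Add(Add(m, -1), m) = Add(Add(-1, m), m) = Add(-1, Mul(2, m)))
Function('N')(O) = Mul(3, O, Add(Rational(-1, 25), O)) (Function('N')(O) = Mul(Add(O, Pow(-25, -1)), Add(O, Mul(2, O))) = Mul(Add(O, Rational(-1, 25)), Mul(3, O)) = Mul(Add(Rational(-1, 25), O), Mul(3, O)) = Mul(3, O, Add(Rational(-1, 25), O)))
Add(-342, Mul(Function('N')(Function('L')(-6)), Add(161, Mul(-1, -607)))) = Add(-342, Mul(Mul(Rational(3, 25), Add(-1, Mul(2, -6)), Add(-1, Mul(25, Add(-1, Mul(2, -6))))), Add(161, Mul(-1, -607)))) = Add(-342, Mul(Mul(Rational(3, 25), Add(-1, -12), Add(-1, Mul(25, Add(-1, -12)))), Add(161, 607))) = Add(-342, Mul(Mul(Rational(3, 25), -13, Add(-1, Mul(25, -13))), 768)) = Add(-342, Mul(Mul(Rational(3, 25), -13, Add(-1, -325)), 768)) = Add(-342, Mul(Mul(Rational(3, 25), -13, -326), 768)) = Add(-342, Mul(Rational(12714, 25), 768)) = Add(-342, Rational(9764352, 25)) = Rational(9755802, 25)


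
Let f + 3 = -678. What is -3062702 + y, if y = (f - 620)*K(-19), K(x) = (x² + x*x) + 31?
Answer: -4042355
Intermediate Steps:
f = -681 (f = -3 - 678 = -681)
K(x) = 31 + 2*x² (K(x) = (x² + x²) + 31 = 2*x² + 31 = 31 + 2*x²)
y = -979653 (y = (-681 - 620)*(31 + 2*(-19)²) = -1301*(31 + 2*361) = -1301*(31 + 722) = -1301*753 = -979653)
-3062702 + y = -3062702 - 979653 = -4042355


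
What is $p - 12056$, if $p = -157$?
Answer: $-12213$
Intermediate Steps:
$p - 12056 = -157 - 12056 = -12213$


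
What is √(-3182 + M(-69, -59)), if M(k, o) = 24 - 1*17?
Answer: 5*I*√127 ≈ 56.347*I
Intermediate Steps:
M(k, o) = 7 (M(k, o) = 24 - 17 = 7)
√(-3182 + M(-69, -59)) = √(-3182 + 7) = √(-3175) = 5*I*√127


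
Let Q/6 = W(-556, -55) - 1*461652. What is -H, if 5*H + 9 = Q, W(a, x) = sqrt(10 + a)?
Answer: 2769921/5 - 6*I*sqrt(546)/5 ≈ 5.5398e+5 - 28.04*I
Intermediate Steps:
Q = -2769912 + 6*I*sqrt(546) (Q = 6*(sqrt(10 - 556) - 1*461652) = 6*(sqrt(-546) - 461652) = 6*(I*sqrt(546) - 461652) = 6*(-461652 + I*sqrt(546)) = -2769912 + 6*I*sqrt(546) ≈ -2.7699e+6 + 140.2*I)
H = -2769921/5 + 6*I*sqrt(546)/5 (H = -9/5 + (-2769912 + 6*I*sqrt(546))/5 = -9/5 + (-2769912/5 + 6*I*sqrt(546)/5) = -2769921/5 + 6*I*sqrt(546)/5 ≈ -5.5398e+5 + 28.04*I)
-H = -(-2769921/5 + 6*I*sqrt(546)/5) = 2769921/5 - 6*I*sqrt(546)/5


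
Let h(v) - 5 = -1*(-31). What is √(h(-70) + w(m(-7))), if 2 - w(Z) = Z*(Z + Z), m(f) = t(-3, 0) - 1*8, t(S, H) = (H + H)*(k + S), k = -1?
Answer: 3*I*√10 ≈ 9.4868*I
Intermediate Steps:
t(S, H) = 2*H*(-1 + S) (t(S, H) = (H + H)*(-1 + S) = (2*H)*(-1 + S) = 2*H*(-1 + S))
m(f) = -8 (m(f) = 2*0*(-1 - 3) - 1*8 = 2*0*(-4) - 8 = 0 - 8 = -8)
w(Z) = 2 - 2*Z² (w(Z) = 2 - Z*(Z + Z) = 2 - Z*2*Z = 2 - 2*Z²)
h(v) = 36 (h(v) = 5 - 1*(-31) = 5 + 31 = 36)
√(h(-70) + w(m(-7))) = √(36 + (2 - 2*(-8)²)) = √(36 + (2 - 2*64)) = √(36 + (2 - 128)) = √(36 - 126) = √(-90) = 3*I*√10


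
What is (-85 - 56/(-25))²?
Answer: 4280761/625 ≈ 6849.2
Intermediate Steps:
(-85 - 56/(-25))² = (-85 - 56*(-1/25))² = (-85 + 56/25)² = (-2069/25)² = 4280761/625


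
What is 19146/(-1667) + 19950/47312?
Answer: -436289451/39434552 ≈ -11.064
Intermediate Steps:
19146/(-1667) + 19950/47312 = 19146*(-1/1667) + 19950*(1/47312) = -19146/1667 + 9975/23656 = -436289451/39434552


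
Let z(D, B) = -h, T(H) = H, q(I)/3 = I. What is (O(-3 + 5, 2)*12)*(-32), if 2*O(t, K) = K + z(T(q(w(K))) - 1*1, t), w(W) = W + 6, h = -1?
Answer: -576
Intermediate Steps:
w(W) = 6 + W
q(I) = 3*I
z(D, B) = 1 (z(D, B) = -1*(-1) = 1)
O(t, K) = ½ + K/2 (O(t, K) = (K + 1)/2 = (1 + K)/2 = ½ + K/2)
(O(-3 + 5, 2)*12)*(-32) = ((½ + (½)*2)*12)*(-32) = ((½ + 1)*12)*(-32) = ((3/2)*12)*(-32) = 18*(-32) = -576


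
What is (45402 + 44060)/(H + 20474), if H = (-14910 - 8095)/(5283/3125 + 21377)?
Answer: 5976813796496/1367763454767 ≈ 4.3698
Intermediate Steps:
H = -71890625/66808408 (H = -23005/(5283*(1/3125) + 21377) = -23005/(5283/3125 + 21377) = -23005/66808408/3125 = -23005*3125/66808408 = -71890625/66808408 ≈ -1.0761)
(45402 + 44060)/(H + 20474) = (45402 + 44060)/(-71890625/66808408 + 20474) = 89462/(1367763454767/66808408) = 89462*(66808408/1367763454767) = 5976813796496/1367763454767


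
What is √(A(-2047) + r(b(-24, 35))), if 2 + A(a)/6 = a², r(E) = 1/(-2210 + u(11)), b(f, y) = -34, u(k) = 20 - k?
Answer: √121794257883841/2201 ≈ 5014.1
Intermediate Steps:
r(E) = -1/2201 (r(E) = 1/(-2210 + (20 - 1*11)) = 1/(-2210 + (20 - 11)) = 1/(-2210 + 9) = 1/(-2201) = -1/2201)
A(a) = -12 + 6*a²
√(A(-2047) + r(b(-24, 35))) = √((-12 + 6*(-2047)²) - 1/2201) = √((-12 + 6*4190209) - 1/2201) = √((-12 + 25141254) - 1/2201) = √(25141242 - 1/2201) = √(55335873641/2201) = √121794257883841/2201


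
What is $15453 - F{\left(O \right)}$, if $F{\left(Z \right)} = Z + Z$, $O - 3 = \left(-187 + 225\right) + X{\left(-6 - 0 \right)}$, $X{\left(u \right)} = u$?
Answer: $15383$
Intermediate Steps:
$O = 35$ ($O = 3 + \left(\left(-187 + 225\right) - 6\right) = 3 + \left(38 + \left(-6 + 0\right)\right) = 3 + \left(38 - 6\right) = 3 + 32 = 35$)
$F{\left(Z \right)} = 2 Z$
$15453 - F{\left(O \right)} = 15453 - 2 \cdot 35 = 15453 - 70 = 15383$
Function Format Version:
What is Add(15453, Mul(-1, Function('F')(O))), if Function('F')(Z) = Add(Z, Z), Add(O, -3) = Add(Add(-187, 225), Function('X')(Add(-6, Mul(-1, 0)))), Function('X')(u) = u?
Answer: 15383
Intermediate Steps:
O = 35 (O = Add(3, Add(Add(-187, 225), Add(-6, Mul(-1, 0)))) = Add(3, Add(38, Add(-6, 0))) = Add(3, Add(38, -6)) = Add(3, 32) = 35)
Function('F')(Z) = Mul(2, Z)
Add(15453, Mul(-1, Function('F')(O))) = Add(15453, Mul(-1, Mul(2, 35))) = Add(15453, Mul(-1, 70)) = Add(15453, -70) = 15383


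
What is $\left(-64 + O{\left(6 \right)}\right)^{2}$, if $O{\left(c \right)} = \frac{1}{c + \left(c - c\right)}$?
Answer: $\frac{146689}{36} \approx 4074.7$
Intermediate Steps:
$O{\left(c \right)} = \frac{1}{c}$ ($O{\left(c \right)} = \frac{1}{c + 0} = \frac{1}{c}$)
$\left(-64 + O{\left(6 \right)}\right)^{2} = \left(-64 + \frac{1}{6}\right)^{2} = \left(- \frac{383}{6}\right)^{2} = \frac{146689}{36}$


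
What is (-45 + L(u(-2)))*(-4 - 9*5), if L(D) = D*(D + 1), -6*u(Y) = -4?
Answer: 19355/9 ≈ 2150.6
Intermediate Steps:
u(Y) = ⅔ (u(Y) = -⅙*(-4) = ⅔)
L(D) = D*(1 + D)
(-45 + L(u(-2)))*(-4 - 9*5) = (-45 + 2*(1 + ⅔)/3)*(-4 - 9*5) = (-45 + (⅔)*(5/3))*(-4 - 45) = (-45 + 10/9)*(-49) = -395/9*(-49) = 19355/9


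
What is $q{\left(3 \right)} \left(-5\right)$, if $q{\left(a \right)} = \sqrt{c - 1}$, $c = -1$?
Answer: $- 5 i \sqrt{2} \approx - 7.0711 i$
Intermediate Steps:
$q{\left(a \right)} = i \sqrt{2}$ ($q{\left(a \right)} = \sqrt{-1 - 1} = \sqrt{-2} = i \sqrt{2}$)
$q{\left(3 \right)} \left(-5\right) = i \sqrt{2} \left(-5\right) = - 5 i \sqrt{2}$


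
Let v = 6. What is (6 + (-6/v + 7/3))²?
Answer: 484/9 ≈ 53.778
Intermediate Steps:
(6 + (-6/v + 7/3))² = (6 + (-6/6 + 7/3))² = (6 + (-6*⅙ + 7*(⅓)))² = (6 + (-1 + 7/3))² = (6 + 4/3)² = (22/3)² = 484/9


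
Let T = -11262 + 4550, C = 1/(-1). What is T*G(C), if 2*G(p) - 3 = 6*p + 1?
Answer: 6712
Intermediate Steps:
C = -1
G(p) = 2 + 3*p (G(p) = 3/2 + (6*p + 1)/2 = 3/2 + (1 + 6*p)/2 = 3/2 + (1/2 + 3*p) = 2 + 3*p)
T = -6712
T*G(C) = -6712*(2 + 3*(-1)) = -6712*(2 - 3) = -6712*(-1) = 6712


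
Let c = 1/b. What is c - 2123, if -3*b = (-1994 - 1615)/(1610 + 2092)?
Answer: -850089/401 ≈ -2119.9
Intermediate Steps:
b = 401/1234 (b = -(-1994 - 1615)/(3*(1610 + 2092)) = -(-1203)/3702 = -1/3*(-1203/1234) = 401/1234 ≈ 0.32496)
c = 1234/401 (c = 1/(401/1234) = 1234/401 ≈ 3.0773)
c - 2123 = 1234/401 - 2123 = -850089/401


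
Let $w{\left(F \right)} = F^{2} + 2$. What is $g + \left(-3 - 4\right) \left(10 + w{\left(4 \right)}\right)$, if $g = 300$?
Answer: $104$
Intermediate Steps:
$w{\left(F \right)} = 2 + F^{2}$
$g + \left(-3 - 4\right) \left(10 + w{\left(4 \right)}\right) = 300 + \left(-3 - 4\right) \left(10 + \left(2 + 4^{2}\right)\right) = 300 - 7 \left(10 + \left(2 + 16\right)\right) = 300 - 7 \left(10 + 18\right) = 300 - 196 = 104$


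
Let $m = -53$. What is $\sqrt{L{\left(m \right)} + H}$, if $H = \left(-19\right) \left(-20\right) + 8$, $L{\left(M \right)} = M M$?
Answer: $\sqrt{3197} \approx 56.542$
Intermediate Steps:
$L{\left(M \right)} = M^{2}$
$H = 388$ ($H = 380 + 8 = 388$)
$\sqrt{L{\left(m \right)} + H} = \sqrt{\left(-53\right)^{2} + 388} = \sqrt{2809 + 388} = \sqrt{3197}$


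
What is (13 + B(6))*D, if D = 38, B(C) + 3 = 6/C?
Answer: 418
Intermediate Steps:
B(C) = -3 + 6/C
(13 + B(6))*D = (13 + (-3 + 6/6))*38 = (13 + (-3 + 6*(⅙)))*38 = (13 + (-3 + 1))*38 = (13 - 2)*38 = 11*38 = 418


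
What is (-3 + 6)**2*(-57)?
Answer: -513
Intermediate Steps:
(-3 + 6)**2*(-57) = 3**2*(-57) = 9*(-57) = -513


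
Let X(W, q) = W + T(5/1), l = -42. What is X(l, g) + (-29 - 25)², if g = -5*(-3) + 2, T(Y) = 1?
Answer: 2875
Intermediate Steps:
g = 17 (g = 15 + 2 = 17)
X(W, q) = 1 + W (X(W, q) = W + 1 = 1 + W)
X(l, g) + (-29 - 25)² = (1 - 42) + (-29 - 25)² = -41 + (-54)² = -41 + 2916 = 2875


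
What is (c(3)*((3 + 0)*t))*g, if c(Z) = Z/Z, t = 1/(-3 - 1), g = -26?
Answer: 39/2 ≈ 19.500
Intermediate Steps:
t = -¼ (t = 1/(-4) = -¼ ≈ -0.25000)
c(Z) = 1
(c(3)*((3 + 0)*t))*g = (1*((3 + 0)*(-¼)))*(-26) = (1*(3*(-¼)))*(-26) = (1*(-¾))*(-26) = -¾*(-26) = 39/2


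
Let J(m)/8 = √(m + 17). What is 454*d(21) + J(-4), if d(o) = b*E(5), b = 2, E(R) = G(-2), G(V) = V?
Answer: -1816 + 8*√13 ≈ -1787.2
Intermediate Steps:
E(R) = -2
J(m) = 8*√(17 + m) (J(m) = 8*√(m + 17) = 8*√(17 + m))
d(o) = -4 (d(o) = 2*(-2) = -4)
454*d(21) + J(-4) = 454*(-4) + 8*√(17 - 4) = -1816 + 8*√13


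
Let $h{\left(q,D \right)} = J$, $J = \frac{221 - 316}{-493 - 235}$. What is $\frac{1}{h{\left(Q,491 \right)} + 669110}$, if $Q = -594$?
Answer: $\frac{728}{487112175} \approx 1.4945 \cdot 10^{-6}$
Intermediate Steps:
$J = \frac{95}{728}$ ($J = - \frac{95}{-728} = \left(-95\right) \left(- \frac{1}{728}\right) = \frac{95}{728} \approx 0.13049$)
$h{\left(q,D \right)} = \frac{95}{728}$
$\frac{1}{h{\left(Q,491 \right)} + 669110} = \frac{1}{\frac{95}{728} + 669110} = \frac{1}{\frac{487112175}{728}} = \frac{728}{487112175}$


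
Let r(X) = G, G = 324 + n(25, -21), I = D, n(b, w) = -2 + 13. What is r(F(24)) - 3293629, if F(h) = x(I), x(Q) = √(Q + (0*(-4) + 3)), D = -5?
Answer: -3293294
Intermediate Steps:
n(b, w) = 11
I = -5
x(Q) = √(3 + Q) (x(Q) = √(Q + (0 + 3)) = √(Q + 3) = √(3 + Q))
G = 335 (G = 324 + 11 = 335)
F(h) = I*√2 (F(h) = √(3 - 5) = √(-2) = I*√2)
r(X) = 335
r(F(24)) - 3293629 = 335 - 3293629 = -3293294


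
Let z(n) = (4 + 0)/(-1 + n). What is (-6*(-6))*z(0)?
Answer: -144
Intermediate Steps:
z(n) = 4/(-1 + n)
(-6*(-6))*z(0) = (-6*(-6))*(4/(-1 + 0)) = 36*(4/(-1)) = 36*(4*(-1)) = 36*(-4) = -144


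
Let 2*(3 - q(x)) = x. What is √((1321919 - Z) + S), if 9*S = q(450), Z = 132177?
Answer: 16*√41826/3 ≈ 1090.7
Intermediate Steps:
q(x) = 3 - x/2
S = -74/3 (S = (3 - ½*450)/9 = (3 - 225)/9 = (⅑)*(-222) = -74/3 ≈ -24.667)
√((1321919 - Z) + S) = √((1321919 - 1*132177) - 74/3) = √((1321919 - 132177) - 74/3) = √(1189742 - 74/3) = √(3569152/3) = 16*√41826/3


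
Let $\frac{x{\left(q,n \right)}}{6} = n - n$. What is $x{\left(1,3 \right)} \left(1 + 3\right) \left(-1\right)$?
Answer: $0$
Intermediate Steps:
$x{\left(q,n \right)} = 0$ ($x{\left(q,n \right)} = 6 \left(n - n\right) = 6 \cdot 0 = 0$)
$x{\left(1,3 \right)} \left(1 + 3\right) \left(-1\right) = 0 \left(1 + 3\right) \left(-1\right) = 0 \cdot 4 \left(-1\right) = 0 \left(-1\right) = 0$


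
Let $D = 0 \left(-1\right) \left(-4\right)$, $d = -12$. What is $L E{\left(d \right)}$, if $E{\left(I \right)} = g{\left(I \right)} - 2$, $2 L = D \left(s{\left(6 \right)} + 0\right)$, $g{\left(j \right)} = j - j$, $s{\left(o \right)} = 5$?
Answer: $0$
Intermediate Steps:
$D = 0$ ($D = 0 \left(-4\right) = 0$)
$g{\left(j \right)} = 0$
$L = 0$ ($L = \frac{0 \left(5 + 0\right)}{2} = \frac{0 \cdot 5}{2} = \frac{1}{2} \cdot 0 = 0$)
$E{\left(I \right)} = -2$ ($E{\left(I \right)} = 0 - 2 = -2$)
$L E{\left(d \right)} = 0 \left(-2\right) = 0$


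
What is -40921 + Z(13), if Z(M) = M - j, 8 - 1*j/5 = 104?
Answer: -40428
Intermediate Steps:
j = -480 (j = 40 - 5*104 = 40 - 520 = -480)
Z(M) = 480 + M (Z(M) = M - 1*(-480) = M + 480 = 480 + M)
-40921 + Z(13) = -40921 + (480 + 13) = -40921 + 493 = -40428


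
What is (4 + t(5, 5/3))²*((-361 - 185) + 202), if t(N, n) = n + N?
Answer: -352256/9 ≈ -39140.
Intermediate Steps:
t(N, n) = N + n
(4 + t(5, 5/3))²*((-361 - 185) + 202) = (4 + (5 + 5/3))²*((-361 - 185) + 202) = (4 + (5 + 5*(⅓)))²*(-546 + 202) = (4 + (5 + 5/3))²*(-344) = (4 + 20/3)²*(-344) = (32/3)²*(-344) = (1024/9)*(-344) = -352256/9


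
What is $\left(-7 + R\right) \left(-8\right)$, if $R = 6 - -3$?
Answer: $-16$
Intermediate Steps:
$R = 9$ ($R = 6 + 3 = 9$)
$\left(-7 + R\right) \left(-8\right) = \left(-7 + 9\right) \left(-8\right) = 2 \left(-8\right) = -16$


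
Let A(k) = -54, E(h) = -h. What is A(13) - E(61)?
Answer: 7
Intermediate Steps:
A(13) - E(61) = -54 - (-1)*61 = -54 - 1*(-61) = -54 + 61 = 7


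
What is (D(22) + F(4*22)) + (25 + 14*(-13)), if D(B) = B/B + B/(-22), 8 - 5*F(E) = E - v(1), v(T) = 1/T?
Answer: -864/5 ≈ -172.80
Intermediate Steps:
v(T) = 1/T
F(E) = 9/5 - E/5 (F(E) = 8/5 - (E - 1/1)/5 = 8/5 - (E - 1*1)/5 = 8/5 - (E - 1)/5 = 8/5 - (-1 + E)/5 = 8/5 + (1/5 - E/5) = 9/5 - E/5)
D(B) = 1 - B/22 (D(B) = 1 + B*(-1/22) = 1 - B/22)
(D(22) + F(4*22)) + (25 + 14*(-13)) = ((1 - 1/22*22) + (9/5 - 4*22/5)) + (25 + 14*(-13)) = ((1 - 1) + (9/5 - 1/5*88)) + (25 - 182) = (0 + (9/5 - 88/5)) - 157 = (0 - 79/5) - 157 = -79/5 - 157 = -864/5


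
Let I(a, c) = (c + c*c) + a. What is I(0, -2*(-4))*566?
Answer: 40752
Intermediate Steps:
I(a, c) = a + c + c² (I(a, c) = (c + c²) + a = a + c + c²)
I(0, -2*(-4))*566 = (0 - 2*(-4) + (-2*(-4))²)*566 = (0 + 8 + 8²)*566 = (0 + 8 + 64)*566 = 72*566 = 40752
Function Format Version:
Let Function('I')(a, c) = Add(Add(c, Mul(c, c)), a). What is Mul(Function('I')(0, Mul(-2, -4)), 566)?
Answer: 40752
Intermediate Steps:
Function('I')(a, c) = Add(a, c, Pow(c, 2)) (Function('I')(a, c) = Add(Add(c, Pow(c, 2)), a) = Add(a, c, Pow(c, 2)))
Mul(Function('I')(0, Mul(-2, -4)), 566) = Mul(Add(0, Mul(-2, -4), Pow(Mul(-2, -4), 2)), 566) = Mul(Add(0, 8, Pow(8, 2)), 566) = Mul(Add(0, 8, 64), 566) = Mul(72, 566) = 40752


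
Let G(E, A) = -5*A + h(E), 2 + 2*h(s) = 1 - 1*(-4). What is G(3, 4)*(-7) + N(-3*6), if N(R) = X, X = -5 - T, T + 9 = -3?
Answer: 273/2 ≈ 136.50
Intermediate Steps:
T = -12 (T = -9 - 3 = -12)
h(s) = 3/2 (h(s) = -1 + (1 - 1*(-4))/2 = -1 + (1 + 4)/2 = -1 + (½)*5 = -1 + 5/2 = 3/2)
X = 7 (X = -5 - 1*(-12) = -5 + 12 = 7)
G(E, A) = 3/2 - 5*A (G(E, A) = -5*A + 3/2 = 3/2 - 5*A)
N(R) = 7
G(3, 4)*(-7) + N(-3*6) = (3/2 - 5*4)*(-7) + 7 = (3/2 - 20)*(-7) + 7 = -37/2*(-7) + 7 = 259/2 + 7 = 273/2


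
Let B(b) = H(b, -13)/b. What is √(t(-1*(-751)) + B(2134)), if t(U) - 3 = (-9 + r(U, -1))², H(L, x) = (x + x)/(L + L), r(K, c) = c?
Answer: 3*√52117495/2134 ≈ 10.149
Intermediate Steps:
H(L, x) = x/L (H(L, x) = (2*x)/((2*L)) = (2*x)*(1/(2*L)) = x/L)
t(U) = 103 (t(U) = 3 + (-9 - 1)² = 3 + (-10)² = 3 + 100 = 103)
B(b) = -13/b² (B(b) = (-13/b)/b = -13/b²)
√(t(-1*(-751)) + B(2134)) = √(103 - 13/2134²) = √(103 - 13*1/4553956) = √(103 - 13/4553956) = √(469057455/4553956) = 3*√52117495/2134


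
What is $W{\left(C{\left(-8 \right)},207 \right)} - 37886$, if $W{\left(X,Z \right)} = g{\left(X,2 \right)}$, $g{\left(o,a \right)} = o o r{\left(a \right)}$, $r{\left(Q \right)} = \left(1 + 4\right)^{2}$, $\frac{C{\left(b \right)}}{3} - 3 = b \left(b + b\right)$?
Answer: $3823339$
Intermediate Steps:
$C{\left(b \right)} = 9 + 6 b^{2}$ ($C{\left(b \right)} = 9 + 3 b \left(b + b\right) = 9 + 3 b 2 b = 9 + 3 \cdot 2 b^{2} = 9 + 6 b^{2}$)
$r{\left(Q \right)} = 25$ ($r{\left(Q \right)} = 5^{2} = 25$)
$g{\left(o,a \right)} = 25 o^{2}$ ($g{\left(o,a \right)} = o o 25 = o^{2} \cdot 25 = 25 o^{2}$)
$W{\left(X,Z \right)} = 25 X^{2}$
$W{\left(C{\left(-8 \right)},207 \right)} - 37886 = 25 \left(9 + 6 \left(-8\right)^{2}\right)^{2} - 37886 = 25 \left(9 + 6 \cdot 64\right)^{2} - 37886 = 25 \left(9 + 384\right)^{2} - 37886 = 25 \cdot 393^{2} - 37886 = 25 \cdot 154449 - 37886 = 3861225 - 37886 = 3823339$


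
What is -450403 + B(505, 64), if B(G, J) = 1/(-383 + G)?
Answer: -54949165/122 ≈ -4.5040e+5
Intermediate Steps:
-450403 + B(505, 64) = -450403 + 1/(-383 + 505) = -450403 + 1/122 = -54949165/122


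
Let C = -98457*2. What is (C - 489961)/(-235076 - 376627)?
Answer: 686875/611703 ≈ 1.1229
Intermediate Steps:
C = -196914
(C - 489961)/(-235076 - 376627) = (-196914 - 489961)/(-235076 - 376627) = -686875/(-611703) = -686875*(-1/611703) = 686875/611703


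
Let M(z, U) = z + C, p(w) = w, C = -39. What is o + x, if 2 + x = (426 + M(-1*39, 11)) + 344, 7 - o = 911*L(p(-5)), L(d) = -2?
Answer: 2519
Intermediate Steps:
M(z, U) = -39 + z (M(z, U) = z - 39 = -39 + z)
o = 1829 (o = 7 - 911*(-2) = 7 - 1*(-1822) = 7 + 1822 = 1829)
x = 690 (x = -2 + ((426 + (-39 - 1*39)) + 344) = -2 + ((426 + (-39 - 39)) + 344) = -2 + ((426 - 78) + 344) = -2 + (348 + 344) = -2 + 692 = 690)
o + x = 1829 + 690 = 2519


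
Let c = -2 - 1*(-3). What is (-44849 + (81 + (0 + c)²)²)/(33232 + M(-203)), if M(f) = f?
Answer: -38125/33029 ≈ -1.1543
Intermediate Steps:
c = 1 (c = -2 + 3 = 1)
(-44849 + (81 + (0 + c)²)²)/(33232 + M(-203)) = (-44849 + (81 + (0 + 1)²)²)/(33232 - 203) = (-44849 + (81 + 1²)²)/33029 = (-44849 + (81 + 1)²)*(1/33029) = (-44849 + 82²)*(1/33029) = (-44849 + 6724)*(1/33029) = -38125*1/33029 = -38125/33029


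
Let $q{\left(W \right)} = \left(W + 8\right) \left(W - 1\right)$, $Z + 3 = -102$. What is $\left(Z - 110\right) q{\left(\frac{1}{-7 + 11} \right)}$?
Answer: $\frac{21285}{16} \approx 1330.3$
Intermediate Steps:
$Z = -105$ ($Z = -3 - 102 = -105$)
$q{\left(W \right)} = \left(-1 + W\right) \left(8 + W\right)$ ($q{\left(W \right)} = \left(8 + W\right) \left(-1 + W\right) = \left(-1 + W\right) \left(8 + W\right)$)
$\left(Z - 110\right) q{\left(\frac{1}{-7 + 11} \right)} = \left(-105 - 110\right) \left(-8 + \left(\frac{1}{-7 + 11}\right)^{2} + \frac{7}{-7 + 11}\right) = - 215 \left(-8 + \left(\frac{1}{4}\right)^{2} + \frac{7}{4}\right) = - 215 \left(-8 + \left(\frac{1}{4}\right)^{2} + 7 \cdot \frac{1}{4}\right) = - 215 \left(-8 + \frac{1}{16} + \frac{7}{4}\right) = \left(-215\right) \left(- \frac{99}{16}\right) = \frac{21285}{16}$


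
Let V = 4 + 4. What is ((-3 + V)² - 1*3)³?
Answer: 10648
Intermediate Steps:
V = 8
((-3 + V)² - 1*3)³ = ((-3 + 8)² - 1*3)³ = (5² - 3)³ = (25 - 3)³ = 22³ = 10648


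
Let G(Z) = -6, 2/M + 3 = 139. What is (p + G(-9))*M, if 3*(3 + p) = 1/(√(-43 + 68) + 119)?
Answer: -3347/25296 ≈ -0.13231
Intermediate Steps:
M = 1/68 (M = 2/(-3 + 139) = 2/136 = 2*(1/136) = 1/68 ≈ 0.014706)
p = -1115/372 (p = -3 + 1/(3*(√(-43 + 68) + 119)) = -3 + 1/(3*(√25 + 119)) = -3 + 1/(3*(5 + 119)) = -3 + (⅓)/124 = -3 + (⅓)*(1/124) = -3 + 1/372 = -1115/372 ≈ -2.9973)
(p + G(-9))*M = (-1115/372 - 6)*(1/68) = -3347/372*1/68 = -3347/25296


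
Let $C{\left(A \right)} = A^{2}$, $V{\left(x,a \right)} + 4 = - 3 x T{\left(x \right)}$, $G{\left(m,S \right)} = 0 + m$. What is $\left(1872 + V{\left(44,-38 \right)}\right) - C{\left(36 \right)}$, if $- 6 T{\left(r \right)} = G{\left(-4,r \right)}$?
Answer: $484$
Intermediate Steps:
$G{\left(m,S \right)} = m$
$T{\left(r \right)} = \frac{2}{3}$ ($T{\left(r \right)} = \left(- \frac{1}{6}\right) \left(-4\right) = \frac{2}{3}$)
$V{\left(x,a \right)} = -4 - 2 x$ ($V{\left(x,a \right)} = -4 + - 3 x \frac{2}{3} = -4 - 2 x$)
$\left(1872 + V{\left(44,-38 \right)}\right) - C{\left(36 \right)} = \left(1872 - 92\right) - 36^{2} = \left(1872 - 92\right) - 1296 = 1780 - 1296 = 484$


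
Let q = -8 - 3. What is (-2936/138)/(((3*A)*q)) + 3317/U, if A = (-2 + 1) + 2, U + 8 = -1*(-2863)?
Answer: 11743949/6500835 ≈ 1.8065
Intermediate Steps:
U = 2855 (U = -8 - 1*(-2863) = -8 + 2863 = 2855)
q = -11
A = 1 (A = -1 + 2 = 1)
(-2936/138)/(((3*A)*q)) + 3317/U = (-2936/138)/(((3*1)*(-11))) + 3317/2855 = (-2936*1/138)/((3*(-11))) + 3317*(1/2855) = -1468/69/(-33) + 3317/2855 = -1468/69*(-1/33) + 3317/2855 = 1468/2277 + 3317/2855 = 11743949/6500835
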